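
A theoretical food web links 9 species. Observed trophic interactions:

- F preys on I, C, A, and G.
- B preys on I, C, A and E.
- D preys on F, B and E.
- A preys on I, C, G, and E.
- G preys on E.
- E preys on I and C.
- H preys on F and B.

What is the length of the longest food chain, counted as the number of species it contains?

6 species

One longest chain: C → E → G → A → B → H.
It has 6 species and 5 links.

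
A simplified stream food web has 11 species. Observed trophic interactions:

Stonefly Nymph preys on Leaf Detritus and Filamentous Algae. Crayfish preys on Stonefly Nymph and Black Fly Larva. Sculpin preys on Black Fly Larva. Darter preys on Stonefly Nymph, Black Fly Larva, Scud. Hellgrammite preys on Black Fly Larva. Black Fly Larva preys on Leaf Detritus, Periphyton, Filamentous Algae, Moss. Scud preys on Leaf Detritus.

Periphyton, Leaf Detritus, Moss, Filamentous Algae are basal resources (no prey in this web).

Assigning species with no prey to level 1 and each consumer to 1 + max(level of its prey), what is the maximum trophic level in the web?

Basal resources (level 1): Periphyton, Leaf Detritus, Moss, Filamentous Algae.
Periphyton → Black Fly Larva → Crayfish gives Crayfish level 3.
No species has a prey at level 3, so no species reaches level 4.

3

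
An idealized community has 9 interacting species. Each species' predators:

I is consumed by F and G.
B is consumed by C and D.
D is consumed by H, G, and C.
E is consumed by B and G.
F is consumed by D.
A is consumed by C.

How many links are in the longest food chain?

One longest chain: E → B → D → H.
It has 4 species and 3 links.

3 links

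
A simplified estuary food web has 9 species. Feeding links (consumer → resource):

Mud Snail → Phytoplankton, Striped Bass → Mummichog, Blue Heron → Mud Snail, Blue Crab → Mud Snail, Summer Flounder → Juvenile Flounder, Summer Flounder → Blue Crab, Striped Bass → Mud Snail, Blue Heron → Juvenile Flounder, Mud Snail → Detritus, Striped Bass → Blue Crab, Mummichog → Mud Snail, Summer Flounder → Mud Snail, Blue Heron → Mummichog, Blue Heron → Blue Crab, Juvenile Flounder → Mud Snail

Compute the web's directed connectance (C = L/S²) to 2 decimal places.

The web has S = 9 species and L = 15 feeding links.
C = L / S² = 15 / 81 = 0.1852 ≈ 0.19.

C = 0.19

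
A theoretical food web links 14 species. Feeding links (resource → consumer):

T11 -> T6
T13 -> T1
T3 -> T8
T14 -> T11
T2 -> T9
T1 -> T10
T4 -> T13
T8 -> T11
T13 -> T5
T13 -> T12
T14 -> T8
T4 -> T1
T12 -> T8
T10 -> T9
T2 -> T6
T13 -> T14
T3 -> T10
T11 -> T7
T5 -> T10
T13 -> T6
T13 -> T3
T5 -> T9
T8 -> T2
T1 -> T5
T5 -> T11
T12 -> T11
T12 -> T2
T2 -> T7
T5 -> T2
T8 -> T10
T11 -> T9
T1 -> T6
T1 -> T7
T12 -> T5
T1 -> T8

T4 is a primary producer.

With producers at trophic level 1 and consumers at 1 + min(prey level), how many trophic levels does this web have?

4

Producers (level 1): T4.
Following each consumer down to its lowest-level prey: T4 → T13 → T12 → T11 (levels 1 through 4).
All prey of T11 (T12 3, T14 3, T5 3, T8 3) are at level 3 or above, so T11 is at level 1 + 3 = 4.
Every consumer has at least one prey at level 3 or below, so none exceeds level 4.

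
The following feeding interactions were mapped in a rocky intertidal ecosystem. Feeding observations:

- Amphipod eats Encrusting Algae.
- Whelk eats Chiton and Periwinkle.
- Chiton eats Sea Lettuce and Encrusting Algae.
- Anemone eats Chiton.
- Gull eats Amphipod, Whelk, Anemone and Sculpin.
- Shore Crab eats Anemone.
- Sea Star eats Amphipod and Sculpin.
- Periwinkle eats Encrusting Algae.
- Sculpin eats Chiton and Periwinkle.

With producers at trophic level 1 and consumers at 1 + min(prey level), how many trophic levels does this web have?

4

Producers (level 1): Encrusting Algae, Sea Lettuce.
Following each consumer down to its lowest-level prey: Encrusting Algae → Chiton → Anemone → Shore Crab (levels 1 through 4).
All prey of Shore Crab (Anemone 3) are at level 3 or above, so Shore Crab is at level 1 + 3 = 4.
Every consumer has at least one prey at level 3 or below, so none exceeds level 4.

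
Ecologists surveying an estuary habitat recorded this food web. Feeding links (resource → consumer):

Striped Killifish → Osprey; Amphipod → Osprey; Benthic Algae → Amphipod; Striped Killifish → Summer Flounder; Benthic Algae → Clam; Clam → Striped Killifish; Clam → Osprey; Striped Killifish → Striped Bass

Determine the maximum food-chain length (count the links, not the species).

3 links

One longest chain: Benthic Algae → Clam → Striped Killifish → Striped Bass.
It has 4 species and 3 links.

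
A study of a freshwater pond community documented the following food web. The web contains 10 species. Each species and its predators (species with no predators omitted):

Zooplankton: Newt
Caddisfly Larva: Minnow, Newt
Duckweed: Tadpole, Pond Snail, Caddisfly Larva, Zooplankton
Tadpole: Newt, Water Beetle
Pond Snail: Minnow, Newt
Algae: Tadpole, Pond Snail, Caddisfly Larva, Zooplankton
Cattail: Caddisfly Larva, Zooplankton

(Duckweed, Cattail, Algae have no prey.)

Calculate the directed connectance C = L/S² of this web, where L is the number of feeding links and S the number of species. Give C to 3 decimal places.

C = 0.170

The web has S = 10 species and L = 17 feeding links.
C = L / S² = 17 / 100 = 0.1700 ≈ 0.170.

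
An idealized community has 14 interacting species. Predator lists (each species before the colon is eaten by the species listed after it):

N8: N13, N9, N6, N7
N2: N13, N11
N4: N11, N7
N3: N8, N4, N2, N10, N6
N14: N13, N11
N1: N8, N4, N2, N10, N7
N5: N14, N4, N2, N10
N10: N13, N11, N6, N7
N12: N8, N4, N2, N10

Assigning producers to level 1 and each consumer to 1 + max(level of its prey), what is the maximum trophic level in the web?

3

Producers (level 1): N1, N3, N12, N5.
N1 → N10 → N11 gives N11 level 3.
No species has a prey at level 3, so no species reaches level 4.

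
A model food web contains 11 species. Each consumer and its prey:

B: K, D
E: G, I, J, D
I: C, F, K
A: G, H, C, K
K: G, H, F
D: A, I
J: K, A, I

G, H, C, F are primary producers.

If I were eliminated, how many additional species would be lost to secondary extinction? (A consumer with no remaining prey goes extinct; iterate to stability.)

Remove I.
Every predator of it retains at least one other prey: J still has K, A; D still has A; E still has G, J, D.
No consumer loses all prey, so no secondary extinctions occur.

0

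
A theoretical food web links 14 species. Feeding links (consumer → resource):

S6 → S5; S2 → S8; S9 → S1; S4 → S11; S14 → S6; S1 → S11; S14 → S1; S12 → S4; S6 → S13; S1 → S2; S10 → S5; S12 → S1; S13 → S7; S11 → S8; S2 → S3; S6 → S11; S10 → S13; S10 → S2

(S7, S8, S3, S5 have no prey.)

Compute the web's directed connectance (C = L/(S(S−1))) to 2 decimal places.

The web has S = 14 species and L = 18 feeding links.
C = L / (S(S−1)) = 18 / 182 = 0.0989 ≈ 0.10.

C = 0.10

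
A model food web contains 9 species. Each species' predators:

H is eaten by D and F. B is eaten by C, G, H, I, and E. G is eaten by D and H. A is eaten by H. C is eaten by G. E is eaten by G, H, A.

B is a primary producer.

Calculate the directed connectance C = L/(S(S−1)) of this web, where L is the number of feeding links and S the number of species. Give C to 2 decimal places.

C = 0.19

The web has S = 9 species and L = 14 feeding links.
C = L / (S(S−1)) = 14 / 72 = 0.1944 ≈ 0.19.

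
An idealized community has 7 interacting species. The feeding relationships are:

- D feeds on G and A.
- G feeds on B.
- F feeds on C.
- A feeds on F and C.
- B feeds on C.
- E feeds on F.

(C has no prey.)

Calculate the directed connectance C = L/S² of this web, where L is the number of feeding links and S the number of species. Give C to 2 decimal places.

C = 0.16

The web has S = 7 species and L = 8 feeding links.
C = L / S² = 8 / 49 = 0.1633 ≈ 0.16.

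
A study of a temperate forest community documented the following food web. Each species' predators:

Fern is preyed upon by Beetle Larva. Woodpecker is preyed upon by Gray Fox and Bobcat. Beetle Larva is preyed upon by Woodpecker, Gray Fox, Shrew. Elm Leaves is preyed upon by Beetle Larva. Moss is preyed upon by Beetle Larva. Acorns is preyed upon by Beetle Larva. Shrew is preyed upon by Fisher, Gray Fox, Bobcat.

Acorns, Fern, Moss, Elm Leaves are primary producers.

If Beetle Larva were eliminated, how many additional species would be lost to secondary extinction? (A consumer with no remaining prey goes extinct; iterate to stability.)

Remove Beetle Larva.
Round 1: Woodpecker (all prey gone), Shrew (all prey gone) → extinct.
Round 2: Bobcat (all prey gone), Gray Fox (all prey gone), Fisher (all prey gone) → extinct.
No further losses. Total secondary extinctions: 5.

5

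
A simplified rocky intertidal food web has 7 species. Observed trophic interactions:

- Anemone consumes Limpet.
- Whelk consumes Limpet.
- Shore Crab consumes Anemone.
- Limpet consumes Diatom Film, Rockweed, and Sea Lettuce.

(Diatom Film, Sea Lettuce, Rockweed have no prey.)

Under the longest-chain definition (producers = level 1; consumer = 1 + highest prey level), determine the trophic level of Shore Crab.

Diatom Film is a producer → level 1.
Limpet eats Diatom Film (level 1); other prey at levels: Sea Lettuce 1, Rockweed 1 → level 2.
Anemone eats Limpet → level 3.
Shore Crab eats Anemone → level 4.

Trophic level 4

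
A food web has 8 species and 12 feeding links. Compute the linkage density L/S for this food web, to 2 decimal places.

L/S = 1.50

There are L = 12 links among S = 8 species.
L/S = 12/8 = 1.5000 ≈ 1.50.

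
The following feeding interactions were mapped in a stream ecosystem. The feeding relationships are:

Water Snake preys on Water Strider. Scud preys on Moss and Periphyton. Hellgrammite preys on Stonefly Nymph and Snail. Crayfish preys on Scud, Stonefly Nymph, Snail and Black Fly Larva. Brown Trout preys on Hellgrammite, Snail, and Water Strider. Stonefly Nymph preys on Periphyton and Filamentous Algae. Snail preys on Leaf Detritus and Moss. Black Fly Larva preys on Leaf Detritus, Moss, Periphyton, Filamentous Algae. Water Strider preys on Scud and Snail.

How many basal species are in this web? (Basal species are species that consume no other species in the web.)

Basal species (no prey listed): Filamentous Algae, Periphyton, Leaf Detritus, Moss.
Count: 4.

4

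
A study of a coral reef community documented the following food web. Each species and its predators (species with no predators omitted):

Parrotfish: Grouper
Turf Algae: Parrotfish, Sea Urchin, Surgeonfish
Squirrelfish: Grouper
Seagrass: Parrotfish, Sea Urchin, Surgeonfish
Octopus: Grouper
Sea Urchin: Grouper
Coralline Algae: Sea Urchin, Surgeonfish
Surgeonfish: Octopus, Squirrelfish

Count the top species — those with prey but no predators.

1

Top species (has prey, but nothing eats it): Grouper.
Count: 1.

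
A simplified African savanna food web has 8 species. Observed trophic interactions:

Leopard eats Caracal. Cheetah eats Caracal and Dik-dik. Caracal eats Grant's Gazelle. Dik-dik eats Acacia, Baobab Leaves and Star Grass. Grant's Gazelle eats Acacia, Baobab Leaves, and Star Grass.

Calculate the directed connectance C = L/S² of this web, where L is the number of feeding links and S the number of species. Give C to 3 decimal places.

The web has S = 8 species and L = 10 feeding links.
C = L / S² = 10 / 64 = 0.1562 ≈ 0.156.

C = 0.156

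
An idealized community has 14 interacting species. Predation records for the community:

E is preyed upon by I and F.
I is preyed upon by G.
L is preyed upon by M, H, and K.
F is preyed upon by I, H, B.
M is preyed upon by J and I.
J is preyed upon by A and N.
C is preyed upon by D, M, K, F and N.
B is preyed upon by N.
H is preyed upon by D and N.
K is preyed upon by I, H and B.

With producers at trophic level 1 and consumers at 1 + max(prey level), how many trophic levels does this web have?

4

Producers (level 1): C, E, L.
C → M → I → G gives G level 4.
No species has a prey at level 4, so no species reaches level 5.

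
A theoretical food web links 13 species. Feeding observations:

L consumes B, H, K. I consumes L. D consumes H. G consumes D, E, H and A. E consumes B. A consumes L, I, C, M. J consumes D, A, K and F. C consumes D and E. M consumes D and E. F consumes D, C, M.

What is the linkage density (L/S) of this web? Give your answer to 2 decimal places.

L/S = 1.92

There are L = 25 links among S = 13 species.
L/S = 25/13 = 1.9231 ≈ 1.92.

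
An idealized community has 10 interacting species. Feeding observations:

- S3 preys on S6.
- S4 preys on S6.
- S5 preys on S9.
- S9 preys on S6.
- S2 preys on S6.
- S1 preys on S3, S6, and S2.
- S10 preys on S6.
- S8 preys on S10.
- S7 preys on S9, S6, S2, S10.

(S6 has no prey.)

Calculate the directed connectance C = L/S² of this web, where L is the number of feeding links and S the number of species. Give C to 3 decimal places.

The web has S = 10 species and L = 14 feeding links.
C = L / S² = 14 / 100 = 0.1400 ≈ 0.140.

C = 0.140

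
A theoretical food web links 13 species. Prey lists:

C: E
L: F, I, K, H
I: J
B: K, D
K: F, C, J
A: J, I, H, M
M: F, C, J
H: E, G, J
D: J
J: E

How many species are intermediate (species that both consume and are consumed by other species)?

7

Intermediate species (has both prey and predators): C, J, I, K, H, D, M.
Count: 7.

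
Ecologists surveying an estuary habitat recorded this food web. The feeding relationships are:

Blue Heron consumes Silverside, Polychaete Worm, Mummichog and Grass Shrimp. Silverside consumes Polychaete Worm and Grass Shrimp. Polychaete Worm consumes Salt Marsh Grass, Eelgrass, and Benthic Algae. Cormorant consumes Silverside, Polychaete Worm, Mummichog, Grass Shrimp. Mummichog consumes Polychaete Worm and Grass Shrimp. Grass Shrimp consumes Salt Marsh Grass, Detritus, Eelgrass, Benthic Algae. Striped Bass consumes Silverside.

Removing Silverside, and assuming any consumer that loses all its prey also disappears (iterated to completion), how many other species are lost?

1

Remove Silverside.
Round 1: Striped Bass (all prey gone) → extinct.
No further losses. Total secondary extinctions: 1.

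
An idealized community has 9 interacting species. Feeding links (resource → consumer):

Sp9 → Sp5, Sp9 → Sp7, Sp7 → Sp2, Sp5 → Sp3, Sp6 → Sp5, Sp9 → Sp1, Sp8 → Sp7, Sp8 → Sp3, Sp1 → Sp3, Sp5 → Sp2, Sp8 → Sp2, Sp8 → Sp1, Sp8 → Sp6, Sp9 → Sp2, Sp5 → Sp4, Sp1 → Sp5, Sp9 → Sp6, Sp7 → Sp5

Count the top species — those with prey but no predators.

Top species (has prey, but nothing eats it): Sp2, Sp3, Sp4.
Count: 3.

3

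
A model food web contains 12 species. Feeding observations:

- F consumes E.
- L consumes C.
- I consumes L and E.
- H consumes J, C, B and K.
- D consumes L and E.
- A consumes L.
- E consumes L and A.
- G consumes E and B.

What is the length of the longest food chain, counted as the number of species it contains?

5 species

One longest chain: C → L → A → E → G.
It has 5 species and 4 links.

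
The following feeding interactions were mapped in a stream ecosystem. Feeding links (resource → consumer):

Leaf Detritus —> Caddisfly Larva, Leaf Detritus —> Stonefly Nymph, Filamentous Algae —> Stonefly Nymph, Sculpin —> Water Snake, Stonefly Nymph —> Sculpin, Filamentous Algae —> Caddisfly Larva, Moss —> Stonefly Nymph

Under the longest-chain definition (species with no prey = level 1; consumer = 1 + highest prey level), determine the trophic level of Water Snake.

Trophic level 4

Filamentous Algae has no prey (basal) → level 1.
Stonefly Nymph eats Filamentous Algae (level 1); other prey at levels: Moss 1, Leaf Detritus 1 → level 2.
Sculpin eats Stonefly Nymph → level 3.
Water Snake eats Sculpin → level 4.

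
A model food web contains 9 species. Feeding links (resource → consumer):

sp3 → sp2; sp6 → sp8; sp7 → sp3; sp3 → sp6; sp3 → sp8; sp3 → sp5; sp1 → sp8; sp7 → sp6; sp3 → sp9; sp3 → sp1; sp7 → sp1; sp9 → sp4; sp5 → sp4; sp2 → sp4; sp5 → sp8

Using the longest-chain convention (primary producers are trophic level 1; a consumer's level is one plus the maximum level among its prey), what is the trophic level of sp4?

Trophic level 4

sp7 is a producer → level 1.
sp3 eats sp7 → level 2.
sp5 eats sp3 → level 3.
sp4 eats sp5 (level 3); other prey at levels: sp2 3, sp9 3 → level 4.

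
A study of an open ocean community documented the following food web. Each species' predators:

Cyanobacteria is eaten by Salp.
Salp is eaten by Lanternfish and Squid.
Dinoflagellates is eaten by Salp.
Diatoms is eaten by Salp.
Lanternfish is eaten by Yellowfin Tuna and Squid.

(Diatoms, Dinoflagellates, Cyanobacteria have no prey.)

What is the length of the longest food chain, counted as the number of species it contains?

One longest chain: Diatoms → Salp → Lanternfish → Yellowfin Tuna.
It has 4 species and 3 links.

4 species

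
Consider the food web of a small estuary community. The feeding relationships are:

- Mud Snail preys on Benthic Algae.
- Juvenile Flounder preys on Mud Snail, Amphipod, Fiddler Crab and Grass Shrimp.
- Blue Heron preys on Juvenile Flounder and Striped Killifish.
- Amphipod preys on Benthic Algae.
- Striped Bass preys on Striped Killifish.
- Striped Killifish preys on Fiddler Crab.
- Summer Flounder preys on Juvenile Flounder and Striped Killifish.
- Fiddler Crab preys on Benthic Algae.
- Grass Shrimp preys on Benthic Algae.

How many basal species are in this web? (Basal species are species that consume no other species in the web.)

Basal species (no prey listed): Benthic Algae.
Count: 1.

1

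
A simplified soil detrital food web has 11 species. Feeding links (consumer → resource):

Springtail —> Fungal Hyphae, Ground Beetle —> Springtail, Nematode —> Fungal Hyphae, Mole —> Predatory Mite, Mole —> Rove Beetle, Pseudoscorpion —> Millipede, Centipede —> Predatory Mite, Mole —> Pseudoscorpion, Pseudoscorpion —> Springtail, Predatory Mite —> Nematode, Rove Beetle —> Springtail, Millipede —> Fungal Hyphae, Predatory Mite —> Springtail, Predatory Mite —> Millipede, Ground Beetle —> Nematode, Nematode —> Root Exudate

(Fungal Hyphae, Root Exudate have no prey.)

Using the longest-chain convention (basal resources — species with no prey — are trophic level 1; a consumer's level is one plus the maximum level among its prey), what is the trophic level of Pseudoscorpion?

Trophic level 3

Fungal Hyphae has no prey (basal) → level 1.
Springtail eats Fungal Hyphae → level 2.
Pseudoscorpion eats Springtail (level 2); other prey at levels: Millipede 2 → level 3.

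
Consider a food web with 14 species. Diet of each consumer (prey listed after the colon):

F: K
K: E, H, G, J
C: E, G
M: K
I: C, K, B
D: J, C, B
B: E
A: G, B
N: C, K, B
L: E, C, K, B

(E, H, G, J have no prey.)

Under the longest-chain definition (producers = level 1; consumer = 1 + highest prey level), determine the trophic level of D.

E is a producer → level 1.
C eats E (level 1); other prey at levels: G 1 → level 2.
D eats C (level 2); other prey at levels: J 1, B 2 → level 3.

Trophic level 3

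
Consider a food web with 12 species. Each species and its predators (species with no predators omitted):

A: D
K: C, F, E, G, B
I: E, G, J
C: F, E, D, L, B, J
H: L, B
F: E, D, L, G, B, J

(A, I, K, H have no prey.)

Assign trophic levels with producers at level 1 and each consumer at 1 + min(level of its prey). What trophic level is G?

I is a producer → level 1.
G eats I → level 2.

Trophic level 2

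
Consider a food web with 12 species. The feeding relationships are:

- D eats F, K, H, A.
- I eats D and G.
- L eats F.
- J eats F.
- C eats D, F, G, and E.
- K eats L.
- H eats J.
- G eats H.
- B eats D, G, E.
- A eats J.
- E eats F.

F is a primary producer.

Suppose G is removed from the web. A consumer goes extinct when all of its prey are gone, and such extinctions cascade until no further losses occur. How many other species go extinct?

0

Remove G.
Every predator of it retains at least one other prey: I still has D; C still has F, E, D; B still has E, D.
No consumer loses all prey, so no secondary extinctions occur.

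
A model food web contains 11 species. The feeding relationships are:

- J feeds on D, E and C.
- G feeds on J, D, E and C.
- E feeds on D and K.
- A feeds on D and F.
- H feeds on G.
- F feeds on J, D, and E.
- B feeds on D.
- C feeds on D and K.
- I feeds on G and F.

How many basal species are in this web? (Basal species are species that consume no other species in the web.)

Basal species (no prey listed): K, D.
Count: 2.

2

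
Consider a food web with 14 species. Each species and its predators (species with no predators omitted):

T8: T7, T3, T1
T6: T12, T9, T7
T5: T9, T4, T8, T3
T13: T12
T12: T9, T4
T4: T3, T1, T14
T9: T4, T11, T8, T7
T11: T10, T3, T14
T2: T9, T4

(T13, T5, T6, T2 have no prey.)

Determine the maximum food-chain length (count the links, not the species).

4 links

One longest chain: T13 → T12 → T9 → T8 → T7.
It has 5 species and 4 links.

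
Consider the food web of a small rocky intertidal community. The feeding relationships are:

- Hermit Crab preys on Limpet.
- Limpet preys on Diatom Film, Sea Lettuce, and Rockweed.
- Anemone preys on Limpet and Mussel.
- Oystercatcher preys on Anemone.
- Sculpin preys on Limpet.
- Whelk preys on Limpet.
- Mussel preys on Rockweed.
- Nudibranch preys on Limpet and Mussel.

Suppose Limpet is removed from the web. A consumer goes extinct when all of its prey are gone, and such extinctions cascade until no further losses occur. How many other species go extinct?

Remove Limpet.
Round 1: Hermit Crab (all prey gone), Whelk (all prey gone), Sculpin (all prey gone) → extinct.
No further losses. Total secondary extinctions: 3.

3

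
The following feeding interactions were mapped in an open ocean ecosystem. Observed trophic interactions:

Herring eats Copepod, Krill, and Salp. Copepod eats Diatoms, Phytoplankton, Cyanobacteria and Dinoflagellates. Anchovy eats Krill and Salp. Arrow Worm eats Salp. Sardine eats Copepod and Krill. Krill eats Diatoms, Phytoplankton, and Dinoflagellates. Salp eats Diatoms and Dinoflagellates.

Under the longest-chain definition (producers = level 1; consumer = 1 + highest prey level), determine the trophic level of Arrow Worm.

Dinoflagellates is a producer → level 1.
Salp eats Dinoflagellates (level 1); other prey at levels: Diatoms 1 → level 2.
Arrow Worm eats Salp → level 3.

Trophic level 3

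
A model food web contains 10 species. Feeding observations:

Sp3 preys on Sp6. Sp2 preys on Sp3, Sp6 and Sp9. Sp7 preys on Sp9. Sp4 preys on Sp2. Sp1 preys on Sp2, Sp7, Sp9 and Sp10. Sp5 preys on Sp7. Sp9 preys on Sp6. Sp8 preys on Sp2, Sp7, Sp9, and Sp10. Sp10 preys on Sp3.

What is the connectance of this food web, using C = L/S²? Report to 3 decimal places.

C = 0.170

The web has S = 10 species and L = 17 feeding links.
C = L / S² = 17 / 100 = 0.1700 ≈ 0.170.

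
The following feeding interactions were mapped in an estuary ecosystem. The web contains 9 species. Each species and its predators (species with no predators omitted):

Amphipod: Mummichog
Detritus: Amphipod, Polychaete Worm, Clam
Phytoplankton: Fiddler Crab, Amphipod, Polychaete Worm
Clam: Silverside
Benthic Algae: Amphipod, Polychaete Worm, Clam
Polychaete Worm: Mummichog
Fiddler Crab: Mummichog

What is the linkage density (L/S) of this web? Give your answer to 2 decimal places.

There are L = 13 links among S = 9 species.
L/S = 13/9 = 1.4444 ≈ 1.44.

L/S = 1.44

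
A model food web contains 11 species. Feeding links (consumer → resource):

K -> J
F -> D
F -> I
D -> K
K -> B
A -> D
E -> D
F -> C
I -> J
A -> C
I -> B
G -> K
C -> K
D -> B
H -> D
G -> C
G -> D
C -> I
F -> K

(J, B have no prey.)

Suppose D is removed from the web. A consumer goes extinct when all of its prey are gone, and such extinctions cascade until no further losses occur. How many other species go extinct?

2

Remove D.
Round 1: H (all prey gone), E (all prey gone) → extinct.
No further losses. Total secondary extinctions: 2.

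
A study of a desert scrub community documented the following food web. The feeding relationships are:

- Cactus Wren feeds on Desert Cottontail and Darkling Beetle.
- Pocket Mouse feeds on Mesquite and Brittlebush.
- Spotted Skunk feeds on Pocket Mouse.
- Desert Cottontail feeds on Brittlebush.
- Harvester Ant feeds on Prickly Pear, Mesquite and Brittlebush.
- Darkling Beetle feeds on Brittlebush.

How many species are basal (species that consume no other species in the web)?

3

Basal species (no prey listed): Prickly Pear, Brittlebush, Mesquite.
Count: 3.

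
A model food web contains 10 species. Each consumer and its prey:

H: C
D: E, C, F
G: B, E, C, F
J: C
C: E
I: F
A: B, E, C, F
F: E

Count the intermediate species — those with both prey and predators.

Intermediate species (has both prey and predators): C, F.
Count: 2.

2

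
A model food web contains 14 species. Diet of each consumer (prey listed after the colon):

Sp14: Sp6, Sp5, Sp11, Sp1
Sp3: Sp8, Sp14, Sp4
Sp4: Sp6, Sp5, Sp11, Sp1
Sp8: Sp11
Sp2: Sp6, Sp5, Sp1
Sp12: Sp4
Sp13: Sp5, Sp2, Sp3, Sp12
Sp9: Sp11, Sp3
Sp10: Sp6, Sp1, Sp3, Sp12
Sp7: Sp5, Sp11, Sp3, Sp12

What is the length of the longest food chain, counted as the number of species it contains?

4 species

One longest chain: Sp11 → Sp8 → Sp3 → Sp7.
It has 4 species and 3 links.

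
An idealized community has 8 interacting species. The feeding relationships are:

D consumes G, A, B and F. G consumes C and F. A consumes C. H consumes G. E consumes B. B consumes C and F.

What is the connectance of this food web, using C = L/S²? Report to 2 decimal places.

The web has S = 8 species and L = 11 feeding links.
C = L / S² = 11 / 64 = 0.1719 ≈ 0.17.

C = 0.17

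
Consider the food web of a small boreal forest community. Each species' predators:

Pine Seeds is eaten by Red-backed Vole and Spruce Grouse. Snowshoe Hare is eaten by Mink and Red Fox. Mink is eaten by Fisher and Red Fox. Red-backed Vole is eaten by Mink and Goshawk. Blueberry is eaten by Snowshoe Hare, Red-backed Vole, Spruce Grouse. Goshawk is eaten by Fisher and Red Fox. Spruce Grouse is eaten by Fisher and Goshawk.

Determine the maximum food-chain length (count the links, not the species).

3 links

One longest chain: Blueberry → Snowshoe Hare → Mink → Fisher.
It has 4 species and 3 links.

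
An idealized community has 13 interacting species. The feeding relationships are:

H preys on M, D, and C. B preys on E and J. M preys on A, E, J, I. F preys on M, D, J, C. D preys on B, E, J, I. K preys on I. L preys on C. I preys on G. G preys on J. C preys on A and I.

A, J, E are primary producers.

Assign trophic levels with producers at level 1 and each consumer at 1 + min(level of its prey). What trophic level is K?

Trophic level 4

J is a producer → level 1.
G eats J → level 2.
I eats G → level 3.
K eats I → level 4.
No prey of K is below level 3, so 4 is the minimum.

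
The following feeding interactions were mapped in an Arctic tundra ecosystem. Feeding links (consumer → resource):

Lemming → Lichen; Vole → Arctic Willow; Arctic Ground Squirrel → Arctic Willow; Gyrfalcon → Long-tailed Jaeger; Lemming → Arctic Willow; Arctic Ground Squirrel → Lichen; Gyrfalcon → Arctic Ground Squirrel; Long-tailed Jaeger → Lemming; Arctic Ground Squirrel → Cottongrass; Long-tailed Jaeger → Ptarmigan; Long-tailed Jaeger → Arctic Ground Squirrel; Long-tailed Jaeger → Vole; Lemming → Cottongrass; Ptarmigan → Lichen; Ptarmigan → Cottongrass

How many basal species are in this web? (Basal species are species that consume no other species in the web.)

3

Basal species (no prey listed): Cottongrass, Lichen, Arctic Willow.
Count: 3.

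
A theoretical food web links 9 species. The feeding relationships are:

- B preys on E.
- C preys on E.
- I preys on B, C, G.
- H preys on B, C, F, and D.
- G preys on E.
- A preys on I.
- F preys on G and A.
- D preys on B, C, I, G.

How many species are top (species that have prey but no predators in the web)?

Top species (has prey, but nothing eats it): H.
Count: 1.

1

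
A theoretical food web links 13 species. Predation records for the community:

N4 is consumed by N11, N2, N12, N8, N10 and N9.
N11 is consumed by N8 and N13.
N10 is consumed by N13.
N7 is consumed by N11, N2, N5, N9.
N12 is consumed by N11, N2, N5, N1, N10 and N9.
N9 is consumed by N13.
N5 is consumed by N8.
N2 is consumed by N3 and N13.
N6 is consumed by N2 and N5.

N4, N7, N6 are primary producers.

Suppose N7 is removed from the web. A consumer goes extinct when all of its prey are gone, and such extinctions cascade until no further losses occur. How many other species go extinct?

Remove N7.
Every predator of it retains at least one other prey: N5 still has N6, N12; N9 still has N4, N12; N2 still has N4, N6, N12; N11 still has N4, N12.
No consumer loses all prey, so no secondary extinctions occur.

0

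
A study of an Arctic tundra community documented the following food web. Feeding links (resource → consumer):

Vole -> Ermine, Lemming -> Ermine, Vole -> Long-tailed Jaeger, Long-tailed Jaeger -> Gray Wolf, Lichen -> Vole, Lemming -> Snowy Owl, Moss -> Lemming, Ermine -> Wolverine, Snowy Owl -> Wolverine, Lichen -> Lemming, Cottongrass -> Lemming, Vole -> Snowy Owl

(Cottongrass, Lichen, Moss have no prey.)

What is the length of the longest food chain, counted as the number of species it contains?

4 species

One longest chain: Cottongrass → Lemming → Snowy Owl → Wolverine.
It has 4 species and 3 links.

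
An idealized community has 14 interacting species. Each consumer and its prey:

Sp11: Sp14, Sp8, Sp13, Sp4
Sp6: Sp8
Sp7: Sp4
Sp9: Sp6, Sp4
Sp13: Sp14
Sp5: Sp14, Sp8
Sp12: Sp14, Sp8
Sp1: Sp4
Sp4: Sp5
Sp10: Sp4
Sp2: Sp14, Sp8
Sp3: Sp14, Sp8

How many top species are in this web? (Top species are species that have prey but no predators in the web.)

Top species (has prey, but nothing eats it): Sp12, Sp3, Sp2, Sp11, Sp7, Sp1, Sp10, Sp9.
Count: 8.

8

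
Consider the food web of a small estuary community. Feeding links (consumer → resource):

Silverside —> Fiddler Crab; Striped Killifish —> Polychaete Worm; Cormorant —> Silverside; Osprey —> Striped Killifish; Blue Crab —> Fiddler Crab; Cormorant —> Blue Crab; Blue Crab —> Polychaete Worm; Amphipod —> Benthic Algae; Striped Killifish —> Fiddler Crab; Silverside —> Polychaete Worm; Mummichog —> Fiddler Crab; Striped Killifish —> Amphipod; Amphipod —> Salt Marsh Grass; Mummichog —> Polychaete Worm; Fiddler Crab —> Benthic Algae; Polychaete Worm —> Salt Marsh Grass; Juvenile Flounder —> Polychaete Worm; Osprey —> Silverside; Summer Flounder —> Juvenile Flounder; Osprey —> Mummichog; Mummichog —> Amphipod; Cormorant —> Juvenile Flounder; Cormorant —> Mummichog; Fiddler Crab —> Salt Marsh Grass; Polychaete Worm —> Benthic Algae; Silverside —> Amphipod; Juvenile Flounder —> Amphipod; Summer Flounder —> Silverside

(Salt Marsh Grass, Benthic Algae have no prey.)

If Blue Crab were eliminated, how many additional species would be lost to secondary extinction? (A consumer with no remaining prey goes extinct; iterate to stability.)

0

Remove Blue Crab.
Every predator of it retains at least one other prey: Cormorant still has Silverside, Juvenile Flounder, Mummichog.
No consumer loses all prey, so no secondary extinctions occur.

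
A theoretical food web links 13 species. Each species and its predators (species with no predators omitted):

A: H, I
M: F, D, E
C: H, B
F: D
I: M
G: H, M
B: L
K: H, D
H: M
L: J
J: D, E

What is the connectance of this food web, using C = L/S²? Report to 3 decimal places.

The web has S = 13 species and L = 18 feeding links.
C = L / S² = 18 / 169 = 0.1065 ≈ 0.107.

C = 0.107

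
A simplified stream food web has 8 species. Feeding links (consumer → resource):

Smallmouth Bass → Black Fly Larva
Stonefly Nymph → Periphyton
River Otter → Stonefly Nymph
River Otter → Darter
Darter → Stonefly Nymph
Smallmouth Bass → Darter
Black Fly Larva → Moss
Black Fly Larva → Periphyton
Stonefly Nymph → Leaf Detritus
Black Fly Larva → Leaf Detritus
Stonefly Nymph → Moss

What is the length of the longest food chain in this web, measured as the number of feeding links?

3 links

One longest chain: Moss → Stonefly Nymph → Darter → Smallmouth Bass.
It has 4 species and 3 links.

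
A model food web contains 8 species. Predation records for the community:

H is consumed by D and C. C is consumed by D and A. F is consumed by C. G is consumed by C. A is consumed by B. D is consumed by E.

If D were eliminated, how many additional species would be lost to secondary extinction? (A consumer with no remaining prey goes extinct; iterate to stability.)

1

Remove D.
Round 1: E (all prey gone) → extinct.
No further losses. Total secondary extinctions: 1.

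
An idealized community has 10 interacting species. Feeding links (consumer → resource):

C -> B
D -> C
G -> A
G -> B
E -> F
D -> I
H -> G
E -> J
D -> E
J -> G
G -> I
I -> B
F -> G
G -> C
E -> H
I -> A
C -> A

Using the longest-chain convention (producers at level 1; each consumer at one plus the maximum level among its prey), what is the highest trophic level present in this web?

Producers (level 1): A, B.
A → I → G → F → E → D gives D level 6.
No species has a prey at level 6, so no species reaches level 7.

6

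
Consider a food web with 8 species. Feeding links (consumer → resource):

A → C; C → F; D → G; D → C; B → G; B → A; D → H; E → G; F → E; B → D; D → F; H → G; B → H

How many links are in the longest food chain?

5 links

One longest chain: G → E → F → C → A → B.
It has 6 species and 5 links.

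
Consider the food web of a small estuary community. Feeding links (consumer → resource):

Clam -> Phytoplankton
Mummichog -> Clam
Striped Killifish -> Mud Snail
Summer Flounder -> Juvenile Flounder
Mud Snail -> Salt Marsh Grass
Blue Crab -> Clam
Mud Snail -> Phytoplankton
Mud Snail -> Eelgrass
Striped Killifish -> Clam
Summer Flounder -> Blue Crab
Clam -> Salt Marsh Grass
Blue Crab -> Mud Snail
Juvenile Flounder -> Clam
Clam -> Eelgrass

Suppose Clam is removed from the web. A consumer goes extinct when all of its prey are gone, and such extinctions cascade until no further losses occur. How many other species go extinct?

2

Remove Clam.
Round 1: Mummichog (all prey gone), Juvenile Flounder (all prey gone) → extinct.
No further losses. Total secondary extinctions: 2.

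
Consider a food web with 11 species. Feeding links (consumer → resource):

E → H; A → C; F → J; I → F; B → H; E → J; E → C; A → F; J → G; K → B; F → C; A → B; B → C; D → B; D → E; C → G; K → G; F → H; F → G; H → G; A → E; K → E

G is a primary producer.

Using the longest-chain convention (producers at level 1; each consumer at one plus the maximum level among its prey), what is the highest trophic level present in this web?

4

Producers (level 1): G.
G → C → B → A gives A level 4.
No species has a prey at level 4, so no species reaches level 5.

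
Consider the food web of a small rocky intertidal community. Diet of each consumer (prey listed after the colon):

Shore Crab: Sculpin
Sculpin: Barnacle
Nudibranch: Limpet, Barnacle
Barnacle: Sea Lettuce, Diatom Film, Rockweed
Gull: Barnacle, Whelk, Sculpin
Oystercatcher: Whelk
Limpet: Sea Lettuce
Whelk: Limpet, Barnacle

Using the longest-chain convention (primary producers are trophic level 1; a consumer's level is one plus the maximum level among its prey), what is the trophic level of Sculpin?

Sea Lettuce is a producer → level 1.
Barnacle eats Sea Lettuce (level 1); other prey at levels: Diatom Film 1, Rockweed 1 → level 2.
Sculpin eats Barnacle → level 3.

Trophic level 3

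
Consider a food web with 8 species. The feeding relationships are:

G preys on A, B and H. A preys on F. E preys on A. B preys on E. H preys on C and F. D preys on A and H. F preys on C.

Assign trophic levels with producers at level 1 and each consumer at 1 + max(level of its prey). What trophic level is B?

C is a producer → level 1.
F eats C → level 2.
A eats F → level 3.
E eats A → level 4.
B eats E → level 5.

Trophic level 5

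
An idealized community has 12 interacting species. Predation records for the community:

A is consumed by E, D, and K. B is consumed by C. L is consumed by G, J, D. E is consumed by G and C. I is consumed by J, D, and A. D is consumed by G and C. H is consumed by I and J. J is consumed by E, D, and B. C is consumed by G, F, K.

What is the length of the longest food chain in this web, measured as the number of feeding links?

5 links

One longest chain: H → I → J → B → C → F.
It has 6 species and 5 links.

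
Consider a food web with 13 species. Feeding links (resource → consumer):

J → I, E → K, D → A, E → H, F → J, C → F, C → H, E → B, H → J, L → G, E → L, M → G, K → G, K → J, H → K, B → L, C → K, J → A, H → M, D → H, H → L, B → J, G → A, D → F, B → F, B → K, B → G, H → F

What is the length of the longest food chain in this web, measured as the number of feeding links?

One longest chain: E → H → F → J → I.
It has 5 species and 4 links.

4 links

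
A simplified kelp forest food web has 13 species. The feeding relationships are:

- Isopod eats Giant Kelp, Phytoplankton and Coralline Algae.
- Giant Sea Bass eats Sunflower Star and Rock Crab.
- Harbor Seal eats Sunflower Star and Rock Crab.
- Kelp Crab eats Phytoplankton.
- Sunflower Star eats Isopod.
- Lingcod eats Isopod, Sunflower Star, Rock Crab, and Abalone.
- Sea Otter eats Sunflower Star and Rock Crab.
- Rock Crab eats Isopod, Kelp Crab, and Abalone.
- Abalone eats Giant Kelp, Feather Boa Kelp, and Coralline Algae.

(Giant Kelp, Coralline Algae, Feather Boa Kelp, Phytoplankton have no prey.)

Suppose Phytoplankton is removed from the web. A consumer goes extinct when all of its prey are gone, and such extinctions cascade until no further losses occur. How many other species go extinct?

1

Remove Phytoplankton.
Round 1: Kelp Crab (all prey gone) → extinct.
No further losses. Total secondary extinctions: 1.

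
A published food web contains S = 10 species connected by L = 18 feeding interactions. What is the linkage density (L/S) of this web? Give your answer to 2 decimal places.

There are L = 18 links among S = 10 species.
L/S = 18/10 = 1.8000 ≈ 1.80.

L/S = 1.80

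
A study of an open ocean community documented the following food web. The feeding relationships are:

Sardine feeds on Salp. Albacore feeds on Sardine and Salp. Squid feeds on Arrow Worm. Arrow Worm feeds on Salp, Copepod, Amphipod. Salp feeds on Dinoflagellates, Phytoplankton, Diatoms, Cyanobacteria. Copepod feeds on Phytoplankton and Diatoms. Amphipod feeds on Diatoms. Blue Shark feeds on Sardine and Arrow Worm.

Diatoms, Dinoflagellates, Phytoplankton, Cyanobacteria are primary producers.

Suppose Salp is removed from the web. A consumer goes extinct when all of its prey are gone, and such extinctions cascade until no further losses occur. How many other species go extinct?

Remove Salp.
Round 1: Sardine (all prey gone) → extinct.
Round 2: Albacore (all prey gone) → extinct.
No further losses. Total secondary extinctions: 2.

2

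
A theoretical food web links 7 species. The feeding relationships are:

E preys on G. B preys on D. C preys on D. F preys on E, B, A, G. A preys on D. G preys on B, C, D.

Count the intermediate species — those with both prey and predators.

Intermediate species (has both prey and predators): A, C, B, G, E.
Count: 5.

5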